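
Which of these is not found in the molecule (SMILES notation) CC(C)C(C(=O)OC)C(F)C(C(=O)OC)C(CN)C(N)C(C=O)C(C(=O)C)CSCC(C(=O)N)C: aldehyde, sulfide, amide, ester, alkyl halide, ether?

sulfide: present (CH2SCH2 — C–S–C linkage → sulfide (thioether)).
ester: present (CH(COOCH3) — pendant –COOCH3: carbonyl C bonded to C and –OCH3 → ester).
alkyl halide: present (CH(F) — halogen on an sp³ carbon → alkyl halide).
aldehyde: present (CH(CHO) — pendant –CHO: carbonyl C bonded to C and H → aldehyde).
amide: present (CH(CONH2) — pendant –CONH2: carbonyl C bonded to C and N → amide).
ether: absent. In CH(COOCH3), the C–O–C oxygen is adjacent to a C=O, so it belongs to an ester, not an ether.

ether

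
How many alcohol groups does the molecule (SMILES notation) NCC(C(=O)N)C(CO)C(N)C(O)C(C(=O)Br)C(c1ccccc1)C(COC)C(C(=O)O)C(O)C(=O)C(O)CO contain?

5

Taking each segment in turn:
  H2NCH2: –NH2 on an sp³ carbon with no adjacent C=O → amine.
  CH(CONH2): pendant –CONH2: carbonyl C bonded to C and N → amide.
  CH(CH2OH): pendant –CH2OH on an sp³ backbone C → alcohol.
  CH(NH2): –NH2 on an sp³ carbon with no adjacent C=O → amine.
  CH(OH): –OH on an sp³ carbon → alcohol (secondary).
  CH(COBr): pendant –C(=O)X: carbonyl C bonded to C and halogen → acyl halide.
  CH(C6H5): pendant –C6H5: benzene ring → arene.
  CH(CH2OCH3): pendant –CH2OCH3: C–O–C linkage → ether.
  CH(COOH): pendant –COOH: carbonyl C bonded to C and –OH → carboxylic acid.
  CH(OH): –OH on an sp³ carbon → alcohol (secondary).
  CO: –C(=O)– with carbon on both sides → ketone.
  CH(OH): –OH on an sp³ carbon → alcohol (secondary).
  CH2OH: –OH on an sp³ carbon → alcohol.
Alcohol appears at: CH(CH2OH), CH(OH), CH(OH), CH(OH), CH2OH → 5.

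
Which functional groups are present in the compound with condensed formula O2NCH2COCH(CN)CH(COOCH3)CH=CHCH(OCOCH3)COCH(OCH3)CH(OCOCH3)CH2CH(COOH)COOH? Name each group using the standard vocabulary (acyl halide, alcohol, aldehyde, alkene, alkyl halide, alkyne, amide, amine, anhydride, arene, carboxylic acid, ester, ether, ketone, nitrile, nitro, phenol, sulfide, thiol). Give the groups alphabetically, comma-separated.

–NO2 on carbon → nitro group.
–C(=O)– with carbon on both sides → ketone.
pendant –C≡N: nitrile.
pendant –COOCH3: carbonyl C bonded to C and –OCH3 → ester.
C=C double bond → alkene.
pendant –OC(=O)CH3: an acyloxy group → ester.
–C(=O)– with carbon on both sides → ketone.
pendant –OCH3: C–O–C with sp³ C, no adjacent C=O → ether.
pendant –OC(=O)CH3: an acyloxy group → ester.
pendant –COOH: carbonyl C bonded to C and –OH → carboxylic acid.
–COOH: carbonyl C bonded to –OH and C → carboxylic acid (the –OH is not a separate alcohol).

alkene, carboxylic acid, ester, ether, ketone, nitrile, nitro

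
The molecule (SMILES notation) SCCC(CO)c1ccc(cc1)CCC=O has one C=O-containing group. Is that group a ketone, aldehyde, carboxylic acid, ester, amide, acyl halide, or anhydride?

The carbonyl is in the CHO segment: terminal –CHO: carbonyl C bonded to H and C → aldehyde.

aldehyde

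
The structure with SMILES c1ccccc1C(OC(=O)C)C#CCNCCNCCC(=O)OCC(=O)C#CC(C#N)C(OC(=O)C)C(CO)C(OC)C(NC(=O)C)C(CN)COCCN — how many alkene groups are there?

0

Taking each segment in turn:
  C6H5: C6H5– phenyl ring → arene.
  CH(OCOCH3): pendant –OC(=O)CH3: an acyloxy group → ester.
  C≡C: C≡C triple bond → alkyne.
  CH2NHCH2: C–N–C with sp³ carbons and no adjacent C=O → amine (secondary).
  CH2NHCH2: C–N–C with sp³ carbons and no adjacent C=O → amine (secondary).
  CH2COOCH2: –C(=O)–O–C with C on the carbonyl side → ester.
  CO: –C(=O)– with carbon on both sides → ketone.
  C≡C: C≡C triple bond → alkyne.
  CH(CN): pendant –C≡N: nitrile.
  CH(OCOCH3): pendant –OC(=O)CH3: an acyloxy group → ester.
  CH(CH2OH): pendant –CH2OH on an sp³ backbone C → alcohol.
  CH(OCH3): pendant –OCH3: C–O–C with sp³ C, no adjacent C=O → ether.
  CH(NHCOCH3): pendant –NHC(=O)CH3: N bonded to a carbonyl → amide (not amine).
  CH(CH2NH2): pendant –CH2NH2: N on sp³ C, no adjacent C=O → amine.
  CH2OCH2: C–O–C with sp³ carbons on both sides and no adjacent C=O → ether.
  CH2NH2: –NH2 on an sp³ carbon with no adjacent C=O → amine.
No segment is a alkene: C6H5 is arene, not alkene; C≡C is alkyne, not alkene; C≡C is alkyne, not alkene. → 0.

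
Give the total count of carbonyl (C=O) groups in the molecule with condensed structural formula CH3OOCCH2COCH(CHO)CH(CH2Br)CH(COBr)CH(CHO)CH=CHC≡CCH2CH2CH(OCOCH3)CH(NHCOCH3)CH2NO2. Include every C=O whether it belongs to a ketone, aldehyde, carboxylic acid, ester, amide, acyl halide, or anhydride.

CH3OOC: ester, 1 C=O (running total 1).
CO: ketone, 1 C=O (running total 2).
CH(CHO): aldehyde, 1 C=O (running total 3).
CH(COBr): acyl halide, 1 C=O (running total 4).
CH(CHO): aldehyde, 1 C=O (running total 5).
CH(OCOCH3): ester, 1 C=O (running total 6).
CH(NHCOCH3): amide, 1 C=O (running total 7).

7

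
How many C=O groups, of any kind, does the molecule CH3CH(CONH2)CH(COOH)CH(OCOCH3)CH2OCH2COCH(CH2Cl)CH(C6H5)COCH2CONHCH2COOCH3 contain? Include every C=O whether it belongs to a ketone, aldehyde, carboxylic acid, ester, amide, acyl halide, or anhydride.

CH(CONH2): amide, 1 C=O (running total 1).
CH(COOH): carboxylic acid, 1 C=O (running total 2).
CH(OCOCH3): ester, 1 C=O (running total 3).
CO: ketone, 1 C=O (running total 4).
CO: ketone, 1 C=O (running total 5).
CH2CONHCH2: amide, 1 C=O (running total 6).
COOCH3: ester, 1 C=O (running total 7).

7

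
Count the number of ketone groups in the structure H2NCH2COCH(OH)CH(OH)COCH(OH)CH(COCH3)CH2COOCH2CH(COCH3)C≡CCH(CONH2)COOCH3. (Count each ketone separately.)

–NH2 on an sp³ carbon with no adjacent C=O → amine.
–C(=O)– with carbon on both sides → ketone.
–OH on an sp³ carbon → alcohol (secondary).
–OH on an sp³ carbon → alcohol (secondary).
–C(=O)– with carbon on both sides → ketone.
–OH on an sp³ carbon → alcohol (secondary).
pendant –COCH3: carbonyl C bonded to two carbons → ketone.
–C(=O)–O–C with C on the carbonyl side → ester.
pendant –COCH3: carbonyl C bonded to two carbons → ketone.
C≡C triple bond → alkyne.
pendant –CONH2: carbonyl C bonded to C and N → amide.
–C(=O)OCH3: carbonyl C bonded to C and to –OCH3 → ester (not ketone + ether).
Ketone appears at: CO, CO, CH(COCH3), CH(COCH3) → 4.

4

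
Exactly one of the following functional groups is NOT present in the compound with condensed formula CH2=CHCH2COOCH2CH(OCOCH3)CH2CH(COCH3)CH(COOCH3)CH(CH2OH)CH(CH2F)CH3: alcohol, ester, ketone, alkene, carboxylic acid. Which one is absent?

alkene: present (CH2=CH — C=C double bond → alkene).
alcohol: present (CH(CH2OH) — pendant –CH2OH on an sp³ backbone C → alcohol).
ketone: present (CH(COCH3) — pendant –COCH3: carbonyl C bonded to two carbons → ketone).
ester: present (CH2COOCH2 — –C(=O)–O–C with C on the carbonyl side → ester).
carboxylic acid: absent. In each of CH2COOCH2, CH(OCOCH3) and CH(COOCH3), the acyl oxygen is bonded to carbon (–O–C), not to H, so this is an ester.

carboxylic acid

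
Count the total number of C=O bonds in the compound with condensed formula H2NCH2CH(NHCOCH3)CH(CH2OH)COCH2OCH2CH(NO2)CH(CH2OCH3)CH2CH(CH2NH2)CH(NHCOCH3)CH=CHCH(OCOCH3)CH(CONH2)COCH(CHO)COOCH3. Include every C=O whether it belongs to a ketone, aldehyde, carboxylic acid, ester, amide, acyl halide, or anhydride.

CH(NHCOCH3): amide, 1 C=O (running total 1).
CO: ketone, 1 C=O (running total 2).
CH(NHCOCH3): amide, 1 C=O (running total 3).
CH(OCOCH3): ester, 1 C=O (running total 4).
CH(CONH2): amide, 1 C=O (running total 5).
CO: ketone, 1 C=O (running total 6).
CH(CHO): aldehyde, 1 C=O (running total 7).
COOCH3: ester, 1 C=O (running total 8).

8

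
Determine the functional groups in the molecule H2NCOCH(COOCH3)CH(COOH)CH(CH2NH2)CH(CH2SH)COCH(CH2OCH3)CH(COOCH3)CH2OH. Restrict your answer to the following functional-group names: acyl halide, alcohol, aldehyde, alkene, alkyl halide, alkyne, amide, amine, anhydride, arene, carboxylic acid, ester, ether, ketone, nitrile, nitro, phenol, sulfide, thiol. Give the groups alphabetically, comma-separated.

alcohol, amide, amine, carboxylic acid, ester, ether, ketone, thiol

Working along the chain:
  H2NCO: –C(=O)NH2: carbonyl C bonded to C and to N → amide (the N is not a separate amine).
  CH(COOCH3): pendant –COOCH3: carbonyl C bonded to C and –OCH3 → ester.
  CH(COOH): pendant –COOH: carbonyl C bonded to C and –OH → carboxylic acid.
  CH(CH2NH2): pendant –CH2NH2: N on sp³ C, no adjacent C=O → amine.
  CH(CH2SH): pendant –CH2SH → thiol.
  CO: –C(=O)– with carbon on both sides → ketone.
  CH(CH2OCH3): pendant –CH2OCH3: C–O–C linkage → ether.
  CH(COOCH3): pendant –COOCH3: carbonyl C bonded to C and –OCH3 → ester.
  CH2OH: –OH on an sp³ carbon → alcohol.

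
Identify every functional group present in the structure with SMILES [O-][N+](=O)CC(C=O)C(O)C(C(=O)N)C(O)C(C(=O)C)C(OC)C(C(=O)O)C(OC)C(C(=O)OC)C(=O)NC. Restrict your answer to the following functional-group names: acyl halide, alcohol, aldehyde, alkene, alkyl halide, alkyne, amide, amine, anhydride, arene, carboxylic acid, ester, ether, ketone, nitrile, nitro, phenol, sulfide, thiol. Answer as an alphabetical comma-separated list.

Taking each segment in turn:
  O2NCH2: –NO2 on carbon → nitro group.
  CH(CHO): pendant –CHO: carbonyl C bonded to C and H → aldehyde.
  CH(OH): –OH on an sp³ carbon → alcohol (secondary).
  CH(CONH2): pendant –CONH2: carbonyl C bonded to C and N → amide.
  CH(OH): –OH on an sp³ carbon → alcohol (secondary).
  CH(COCH3): pendant –COCH3: carbonyl C bonded to two carbons → ketone.
  CH(OCH3): pendant –OCH3: C–O–C with sp³ C, no adjacent C=O → ether.
  CH(COOH): pendant –COOH: carbonyl C bonded to C and –OH → carboxylic acid.
  CH(OCH3): pendant –OCH3: C–O–C with sp³ C, no adjacent C=O → ether.
  CH(COOCH3): pendant –COOCH3: carbonyl C bonded to C and –OCH3 → ester.
  CONHCH3: –C(=O)NHCH3: carbonyl C bonded to C and to N → amide (the N is not an amine).

alcohol, aldehyde, amide, carboxylic acid, ester, ether, ketone, nitro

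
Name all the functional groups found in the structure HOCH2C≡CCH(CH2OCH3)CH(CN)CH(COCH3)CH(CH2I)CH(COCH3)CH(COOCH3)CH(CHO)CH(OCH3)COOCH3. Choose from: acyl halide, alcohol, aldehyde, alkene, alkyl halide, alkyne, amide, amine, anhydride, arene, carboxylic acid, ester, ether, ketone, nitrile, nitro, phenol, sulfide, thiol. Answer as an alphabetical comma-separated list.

alcohol, aldehyde, alkyl halide, alkyne, ester, ether, ketone, nitrile

Reading the structure from left to right:
  HOCH2: HO– on an sp³ carbon → alcohol.
  C≡C: C≡C triple bond → alkyne.
  CH(CH2OCH3): pendant –CH2OCH3: C–O–C linkage → ether.
  CH(CN): pendant –C≡N: nitrile.
  CH(COCH3): pendant –COCH3: carbonyl C bonded to two carbons → ketone.
  CH(CH2I): pendant –CH2X: halogen on sp³ carbon → alkyl halide.
  CH(COCH3): pendant –COCH3: carbonyl C bonded to two carbons → ketone.
  CH(COOCH3): pendant –COOCH3: carbonyl C bonded to C and –OCH3 → ester.
  CH(CHO): pendant –CHO: carbonyl C bonded to C and H → aldehyde.
  CH(OCH3): pendant –OCH3: C–O–C with sp³ C, no adjacent C=O → ether.
  COOCH3: –C(=O)OCH3: carbonyl C bonded to C and to –OCH3 → ester (not ketone + ether).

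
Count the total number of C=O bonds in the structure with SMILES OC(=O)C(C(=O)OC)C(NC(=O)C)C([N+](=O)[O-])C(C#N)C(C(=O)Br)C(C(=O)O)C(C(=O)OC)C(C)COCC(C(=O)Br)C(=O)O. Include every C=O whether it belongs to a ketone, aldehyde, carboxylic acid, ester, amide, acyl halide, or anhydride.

8

HOOC: carboxylic acid, 1 C=O (running total 1).
CH(COOCH3): ester, 1 C=O (running total 2).
CH(NHCOCH3): amide, 1 C=O (running total 3).
CH(COBr): acyl halide, 1 C=O (running total 4).
CH(COOH): carboxylic acid, 1 C=O (running total 5).
CH(COOCH3): ester, 1 C=O (running total 6).
CH(COBr): acyl halide, 1 C=O (running total 7).
COOH: carboxylic acid, 1 C=O (running total 8).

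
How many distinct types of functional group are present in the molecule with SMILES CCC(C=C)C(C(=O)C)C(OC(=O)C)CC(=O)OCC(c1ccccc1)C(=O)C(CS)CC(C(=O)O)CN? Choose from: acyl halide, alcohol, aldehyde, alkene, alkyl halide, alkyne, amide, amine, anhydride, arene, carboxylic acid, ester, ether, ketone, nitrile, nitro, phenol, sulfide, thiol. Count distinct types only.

pendant –CH=CH2: C=C double bond → alkene.
pendant –COCH3: carbonyl C bonded to two carbons → ketone.
pendant –OC(=O)CH3: an acyloxy group → ester.
–C(=O)–O–C with C on the carbonyl side → ester.
pendant –C6H5: benzene ring → arene.
–C(=O)– with carbon on both sides → ketone.
pendant –CH2SH → thiol.
pendant –COOH: carbonyl C bonded to C and –OH → carboxylic acid.
–NH2 on an sp³ carbon with no adjacent C=O → amine.
Distinct types present: alkene, amine, arene, carboxylic acid, ester, ketone, thiol.

7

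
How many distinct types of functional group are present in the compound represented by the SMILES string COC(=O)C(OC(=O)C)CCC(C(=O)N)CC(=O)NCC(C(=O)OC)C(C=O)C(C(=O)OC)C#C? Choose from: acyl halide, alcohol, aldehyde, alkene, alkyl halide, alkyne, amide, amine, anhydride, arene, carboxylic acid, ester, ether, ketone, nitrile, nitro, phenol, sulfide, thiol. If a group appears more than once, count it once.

CH3O–C(=O)–: carbonyl C bonded to C and to –OCH3 → ester (not ketone + ether).
pendant –OC(=O)CH3: an acyloxy group → ester.
pendant –CONH2: carbonyl C bonded to C and N → amide.
–C(=O)–N– linkage → amide (the N is not an amine).
pendant –COOCH3: carbonyl C bonded to C and –OCH3 → ester.
pendant –CHO: carbonyl C bonded to C and H → aldehyde.
pendant –COOCH3: carbonyl C bonded to C and –OCH3 → ester.
C≡C triple bond → alkyne.
Distinct types present: aldehyde, alkyne, amide, ester.

4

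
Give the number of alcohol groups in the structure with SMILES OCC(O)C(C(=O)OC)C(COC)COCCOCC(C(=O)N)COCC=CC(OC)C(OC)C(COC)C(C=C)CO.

3

Working along the chain:
  HOCH2: HO– on an sp³ carbon → alcohol.
  CH(OH): –OH on an sp³ carbon → alcohol (secondary).
  CH(COOCH3): pendant –COOCH3: carbonyl C bonded to C and –OCH3 → ester.
  CH(CH2OCH3): pendant –CH2OCH3: C–O–C linkage → ether.
  CH2OCH2: C–O–C with sp³ carbons on both sides and no adjacent C=O → ether.
  CH2OCH2: C–O–C with sp³ carbons on both sides and no adjacent C=O → ether.
  CH(CONH2): pendant –CONH2: carbonyl C bonded to C and N → amide.
  CH2OCH2: C–O–C with sp³ carbons on both sides and no adjacent C=O → ether.
  CH=CH: C=C double bond → alkene.
  CH(OCH3): pendant –OCH3: C–O–C with sp³ C, no adjacent C=O → ether.
  CH(OCH3): pendant –OCH3: C–O–C with sp³ C, no adjacent C=O → ether.
  CH(CH2OCH3): pendant –CH2OCH3: C–O–C linkage → ether.
  CH(CH=CH2): pendant –CH=CH2: C=C double bond → alkene.
  CH2OH: –OH on an sp³ carbon → alcohol.
Alcohol appears at: HOCH2, CH(OH), CH2OH → 3.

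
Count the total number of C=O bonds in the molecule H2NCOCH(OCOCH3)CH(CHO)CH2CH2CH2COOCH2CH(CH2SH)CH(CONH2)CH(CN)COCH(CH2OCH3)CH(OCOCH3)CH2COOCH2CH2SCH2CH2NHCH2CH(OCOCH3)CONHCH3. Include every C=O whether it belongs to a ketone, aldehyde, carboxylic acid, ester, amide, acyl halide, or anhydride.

10

H2NCO: amide, 1 C=O (running total 1).
CH(OCOCH3): ester, 1 C=O (running total 2).
CH(CHO): aldehyde, 1 C=O (running total 3).
CH2COOCH2: ester, 1 C=O (running total 4).
CH(CONH2): amide, 1 C=O (running total 5).
CO: ketone, 1 C=O (running total 6).
CH(OCOCH3): ester, 1 C=O (running total 7).
CH2COOCH2: ester, 1 C=O (running total 8).
CH(OCOCH3): ester, 1 C=O (running total 9).
CONHCH3: amide, 1 C=O (running total 10).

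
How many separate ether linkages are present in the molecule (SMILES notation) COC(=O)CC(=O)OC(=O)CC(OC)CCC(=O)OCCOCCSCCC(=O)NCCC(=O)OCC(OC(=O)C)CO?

CH3O–C(=O)–: carbonyl C bonded to C and to –OCH3 → ester (not ketone + ether).
two acyl groups sharing one oxygen, –C(=O)–O–C(=O)– → anhydride.
pendant –OCH3: C–O–C with sp³ C, no adjacent C=O → ether.
–C(=O)–O–C with C on the carbonyl side → ester.
C–O–C with sp³ carbons on both sides and no adjacent C=O → ether.
C–S–C linkage → sulfide (thioether).
–C(=O)–N– linkage → amide (the N is not an amine).
–C(=O)–O–C with C on the carbonyl side → ester.
pendant –OC(=O)CH3: an acyloxy group → ester.
–OH on an sp³ carbon → alcohol.
Ether appears at: CH(OCH3), CH2OCH2 → 2.

2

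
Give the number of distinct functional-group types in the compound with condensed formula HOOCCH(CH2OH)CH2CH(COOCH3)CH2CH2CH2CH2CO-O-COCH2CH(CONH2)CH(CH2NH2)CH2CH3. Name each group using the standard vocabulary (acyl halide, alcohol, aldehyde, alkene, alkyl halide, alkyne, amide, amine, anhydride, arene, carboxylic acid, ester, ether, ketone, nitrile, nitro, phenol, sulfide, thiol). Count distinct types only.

Reading the structure from left to right:
  HOOC: –COOH: carbonyl C bonded to –OH and C → carboxylic acid (the –OH is not a separate alcohol).
  CH(CH2OH): pendant –CH2OH on an sp³ backbone C → alcohol.
  CH(COOCH3): pendant –COOCH3: carbonyl C bonded to C and –OCH3 → ester.
  CH2CO-O-COCH2: two acyl groups sharing one oxygen, –C(=O)–O–C(=O)– → anhydride.
  CH(CONH2): pendant –CONH2: carbonyl C bonded to C and N → amide.
  CH(CH2NH2): pendant –CH2NH2: N on sp³ C, no adjacent C=O → amine.
Distinct types present: alcohol, amide, amine, anhydride, carboxylic acid, ester.

6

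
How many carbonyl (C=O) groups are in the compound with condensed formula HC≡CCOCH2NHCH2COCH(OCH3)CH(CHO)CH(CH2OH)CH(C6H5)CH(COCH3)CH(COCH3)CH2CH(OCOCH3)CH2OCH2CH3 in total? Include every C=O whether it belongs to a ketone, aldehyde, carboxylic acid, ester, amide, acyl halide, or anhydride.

6

CO: ketone, 1 C=O (running total 1).
CO: ketone, 1 C=O (running total 2).
CH(CHO): aldehyde, 1 C=O (running total 3).
CH(COCH3): ketone, 1 C=O (running total 4).
CH(COCH3): ketone, 1 C=O (running total 5).
CH(OCOCH3): ester, 1 C=O (running total 6).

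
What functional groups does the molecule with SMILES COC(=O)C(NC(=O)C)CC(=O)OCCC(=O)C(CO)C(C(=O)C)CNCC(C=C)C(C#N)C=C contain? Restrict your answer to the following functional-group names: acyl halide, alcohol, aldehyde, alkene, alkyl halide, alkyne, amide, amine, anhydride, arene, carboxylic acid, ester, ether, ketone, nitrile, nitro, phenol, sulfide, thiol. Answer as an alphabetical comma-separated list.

alcohol, alkene, amide, amine, ester, ketone, nitrile

CH3O–C(=O)–: carbonyl C bonded to C and to –OCH3 → ester (not ketone + ether).
pendant –NHC(=O)CH3: N bonded to a carbonyl → amide (not amine).
–C(=O)–O–C with C on the carbonyl side → ester.
–C(=O)– with carbon on both sides → ketone.
pendant –CH2OH on an sp³ backbone C → alcohol.
pendant –COCH3: carbonyl C bonded to two carbons → ketone.
C–N–C with sp³ carbons and no adjacent C=O → amine (secondary).
pendant –CH=CH2: C=C double bond → alkene.
pendant –C≡N: nitrile.
C=C double bond → alkene.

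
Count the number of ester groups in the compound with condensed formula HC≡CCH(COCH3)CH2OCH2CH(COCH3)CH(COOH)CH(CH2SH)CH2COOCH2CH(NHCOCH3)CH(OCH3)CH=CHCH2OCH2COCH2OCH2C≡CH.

C≡C triple bond → alkyne.
pendant –COCH3: carbonyl C bonded to two carbons → ketone.
C–O–C with sp³ carbons on both sides and no adjacent C=O → ether.
pendant –COCH3: carbonyl C bonded to two carbons → ketone.
pendant –COOH: carbonyl C bonded to C and –OH → carboxylic acid.
pendant –CH2SH → thiol.
–C(=O)–O–C with C on the carbonyl side → ester.
pendant –NHC(=O)CH3: N bonded to a carbonyl → amide (not amine).
pendant –OCH3: C–O–C with sp³ C, no adjacent C=O → ether.
C=C double bond → alkene.
C–O–C with sp³ carbons on both sides and no adjacent C=O → ether.
–C(=O)– with carbon on both sides → ketone.
C–O–C with sp³ carbons on both sides and no adjacent C=O → ether.
C≡C triple bond → alkyne.
Ester appears at: CH2COOCH2 → 1.

1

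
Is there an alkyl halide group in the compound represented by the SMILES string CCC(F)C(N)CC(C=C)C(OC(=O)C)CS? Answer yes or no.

yes

Taking each segment in turn:
  CH(F): halogen on an sp³ carbon → alkyl halide.
  CH(NH2): –NH2 on an sp³ carbon with no adjacent C=O → amine.
  CH(CH=CH2): pendant –CH=CH2: C=C double bond → alkene.
  CH(OCOCH3): pendant –OC(=O)CH3: an acyloxy group → ester.
  CH2SH: –SH on an sp³ carbon → thiol.
The CH(F) segment supplies the alkyl halide: halogen on an sp³ carbon → alkyl halide.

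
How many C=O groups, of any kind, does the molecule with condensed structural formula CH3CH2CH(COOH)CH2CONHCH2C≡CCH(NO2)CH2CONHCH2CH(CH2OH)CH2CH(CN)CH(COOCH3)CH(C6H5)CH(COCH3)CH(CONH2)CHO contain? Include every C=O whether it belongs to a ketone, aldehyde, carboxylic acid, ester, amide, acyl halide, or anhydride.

CH(COOH): carboxylic acid, 1 C=O (running total 1).
CH2CONHCH2: amide, 1 C=O (running total 2).
CH2CONHCH2: amide, 1 C=O (running total 3).
CH(COOCH3): ester, 1 C=O (running total 4).
CH(COCH3): ketone, 1 C=O (running total 5).
CH(CONH2): amide, 1 C=O (running total 6).
CHO: aldehyde, 1 C=O (running total 7).

7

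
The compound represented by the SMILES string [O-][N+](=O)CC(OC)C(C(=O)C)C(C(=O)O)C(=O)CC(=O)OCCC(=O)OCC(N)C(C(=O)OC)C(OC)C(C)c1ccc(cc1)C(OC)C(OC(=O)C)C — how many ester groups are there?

–NO2 on carbon → nitro group.
pendant –OCH3: C–O–C with sp³ C, no adjacent C=O → ether.
pendant –COCH3: carbonyl C bonded to two carbons → ketone.
pendant –COOH: carbonyl C bonded to C and –OH → carboxylic acid.
–C(=O)– with carbon on both sides → ketone.
–C(=O)–O–C with C on the carbonyl side → ester.
–C(=O)–O–C with C on the carbonyl side → ester.
–NH2 on an sp³ carbon with no adjacent C=O → amine.
pendant –COOCH3: carbonyl C bonded to C and –OCH3 → ester.
pendant –OCH3: C–O–C with sp³ C, no adjacent C=O → ether.
para-disubstituted benzene ring → arene.
pendant –OCH3: C–O–C with sp³ C, no adjacent C=O → ether.
pendant –OC(=O)CH3: an acyloxy group → ester.
Ester appears at: CH2COOCH2, CH2COOCH2, CH(COOCH3), CH(OCOCH3) → 4.

4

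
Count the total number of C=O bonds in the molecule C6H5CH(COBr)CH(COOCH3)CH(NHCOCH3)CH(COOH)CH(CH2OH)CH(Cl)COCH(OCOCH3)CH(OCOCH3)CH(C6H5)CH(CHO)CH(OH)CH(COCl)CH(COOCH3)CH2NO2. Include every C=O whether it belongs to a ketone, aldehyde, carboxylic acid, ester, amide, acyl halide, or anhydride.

CH(COBr): acyl halide, 1 C=O (running total 1).
CH(COOCH3): ester, 1 C=O (running total 2).
CH(NHCOCH3): amide, 1 C=O (running total 3).
CH(COOH): carboxylic acid, 1 C=O (running total 4).
CO: ketone, 1 C=O (running total 5).
CH(OCOCH3): ester, 1 C=O (running total 6).
CH(OCOCH3): ester, 1 C=O (running total 7).
CH(CHO): aldehyde, 1 C=O (running total 8).
CH(COCl): acyl halide, 1 C=O (running total 9).
CH(COOCH3): ester, 1 C=O (running total 10).

10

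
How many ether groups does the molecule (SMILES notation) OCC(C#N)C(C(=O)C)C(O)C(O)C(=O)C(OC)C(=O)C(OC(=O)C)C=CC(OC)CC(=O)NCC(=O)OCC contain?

HO– on an sp³ carbon → alcohol.
pendant –C≡N: nitrile.
pendant –COCH3: carbonyl C bonded to two carbons → ketone.
–OH on an sp³ carbon → alcohol (secondary).
–OH on an sp³ carbon → alcohol (secondary).
–C(=O)– with carbon on both sides → ketone.
pendant –OCH3: C–O–C with sp³ C, no adjacent C=O → ether.
–C(=O)– with carbon on both sides → ketone.
pendant –OC(=O)CH3: an acyloxy group → ester.
C=C double bond → alkene.
pendant –OCH3: C–O–C with sp³ C, no adjacent C=O → ether.
–C(=O)–N– linkage → amide (the N is not an amine).
–C(=O)OCH2CH3: carbonyl C bonded to C and to –OEt → ester.
Ether appears at: CH(OCH3), CH(OCH3) → 2.

2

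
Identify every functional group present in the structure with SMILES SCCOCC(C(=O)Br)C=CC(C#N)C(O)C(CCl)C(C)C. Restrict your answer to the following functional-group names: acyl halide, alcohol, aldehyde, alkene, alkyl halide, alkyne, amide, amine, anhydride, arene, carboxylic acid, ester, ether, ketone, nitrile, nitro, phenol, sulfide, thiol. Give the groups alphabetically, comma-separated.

acyl halide, alcohol, alkene, alkyl halide, ether, nitrile, thiol

–SH on an sp³ carbon → thiol.
C–O–C with sp³ carbons on both sides and no adjacent C=O → ether.
pendant –C(=O)X: carbonyl C bonded to C and halogen → acyl halide.
C=C double bond → alkene.
pendant –C≡N: nitrile.
–OH on an sp³ carbon → alcohol (secondary).
pendant –CH2X: halogen on sp³ carbon → alkyl halide.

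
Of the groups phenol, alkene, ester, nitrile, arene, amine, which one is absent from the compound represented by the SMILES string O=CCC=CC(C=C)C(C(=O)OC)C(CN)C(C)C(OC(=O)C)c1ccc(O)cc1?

nitrile

ester: present (CH(COOCH3) — pendant –COOCH3: carbonyl C bonded to C and –OCH3 → ester).
amine: present (CH(CH2NH2) — pendant –CH2NH2: N on sp³ C, no adjacent C=O → amine).
phenol: present (C6H4OH — –OH attached directly to an aromatic ring → phenol (not alcohol); the ring itself is an arene).
alkene: present (CH=CH — C=C double bond → alkene).
arene: present (C6H4OH — –OH attached directly to an aromatic ring → phenol (not alcohol); the ring itself is an arene).
nitrile: no segment matches this pattern.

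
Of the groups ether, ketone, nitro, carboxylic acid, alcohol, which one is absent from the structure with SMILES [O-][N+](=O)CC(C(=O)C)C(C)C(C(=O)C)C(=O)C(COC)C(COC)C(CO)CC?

carboxylic acid

nitro: present (O2NCH2 — –NO2 on carbon → nitro group).
ether: present (CH(CH2OCH3) — pendant –CH2OCH3: C–O–C linkage → ether).
ketone: present (CH(COCH3) — pendant –COCH3: carbonyl C bonded to two carbons → ketone).
alcohol: present (CH(CH2OH) — pendant –CH2OH on an sp³ backbone C → alcohol).
carboxylic acid: no segment matches this pattern.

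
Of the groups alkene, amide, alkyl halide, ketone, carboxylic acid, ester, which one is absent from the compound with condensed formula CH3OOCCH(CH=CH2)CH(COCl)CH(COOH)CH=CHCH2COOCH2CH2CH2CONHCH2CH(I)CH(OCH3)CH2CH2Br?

ketone

ester: present (CH3OOC — CH3O–C(=O)–: carbonyl C bonded to C and to –OCH3 → ester (not ketone + ether)).
alkene: present (CH(CH=CH2) — pendant –CH=CH2: C=C double bond → alkene).
carboxylic acid: present (CH(COOH) — pendant –COOH: carbonyl C bonded to C and –OH → carboxylic acid).
alkyl halide: present (CH(I) — halogen on an sp³ carbon → alkyl halide).
amide: present (CH2CONHCH2 — –C(=O)–N– linkage → amide (the N is not an amine)).
ketone: absent. In each of CH3OOC and CH2COOCH2, the C=O is bonded to an –O–C group, which defines an ester, not a ketone. In CH2CONHCH2, the C=O is bonded to nitrogen, which defines an amide, not a ketone. In CH(COOH), the C=O bears an –OH, making it a carboxylic acid rather than a ketone. In CH(COCl), the C=O is bonded to a halogen, which defines an acyl halide, not a ketone.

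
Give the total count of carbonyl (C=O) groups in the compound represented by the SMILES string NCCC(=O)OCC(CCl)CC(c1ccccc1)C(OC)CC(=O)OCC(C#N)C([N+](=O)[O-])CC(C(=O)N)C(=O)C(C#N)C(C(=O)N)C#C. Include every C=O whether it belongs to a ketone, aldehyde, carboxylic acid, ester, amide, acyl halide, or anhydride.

CH2COOCH2: ester, 1 C=O (running total 1).
CH2COOCH2: ester, 1 C=O (running total 2).
CH(CONH2): amide, 1 C=O (running total 3).
CO: ketone, 1 C=O (running total 4).
CH(CONH2): amide, 1 C=O (running total 5).

5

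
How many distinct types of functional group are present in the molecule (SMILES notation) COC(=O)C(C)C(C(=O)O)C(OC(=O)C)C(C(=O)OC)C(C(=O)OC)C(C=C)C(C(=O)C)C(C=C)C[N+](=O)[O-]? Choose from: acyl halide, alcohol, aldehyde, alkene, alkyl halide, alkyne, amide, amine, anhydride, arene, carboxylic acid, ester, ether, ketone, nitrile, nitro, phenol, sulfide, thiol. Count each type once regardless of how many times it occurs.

5

CH3O–C(=O)–: carbonyl C bonded to C and to –OCH3 → ester (not ketone + ether).
pendant –COOH: carbonyl C bonded to C and –OH → carboxylic acid.
pendant –OC(=O)CH3: an acyloxy group → ester.
pendant –COOCH3: carbonyl C bonded to C and –OCH3 → ester.
pendant –COOCH3: carbonyl C bonded to C and –OCH3 → ester.
pendant –CH=CH2: C=C double bond → alkene.
pendant –COCH3: carbonyl C bonded to two carbons → ketone.
pendant –CH=CH2: C=C double bond → alkene.
–NO2 on carbon → nitro group.
Distinct types present: alkene, carboxylic acid, ester, ketone, nitro.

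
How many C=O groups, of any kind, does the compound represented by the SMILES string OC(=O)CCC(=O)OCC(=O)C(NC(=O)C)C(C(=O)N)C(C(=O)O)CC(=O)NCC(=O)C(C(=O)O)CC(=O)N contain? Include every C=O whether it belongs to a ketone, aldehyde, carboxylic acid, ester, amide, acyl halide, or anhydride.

HOOC: carboxylic acid, 1 C=O (running total 1).
CH2COOCH2: ester, 1 C=O (running total 2).
CO: ketone, 1 C=O (running total 3).
CH(NHCOCH3): amide, 1 C=O (running total 4).
CH(CONH2): amide, 1 C=O (running total 5).
CH(COOH): carboxylic acid, 1 C=O (running total 6).
CH2CONHCH2: amide, 1 C=O (running total 7).
CO: ketone, 1 C=O (running total 8).
CH(COOH): carboxylic acid, 1 C=O (running total 9).
CONH2: amide, 1 C=O (running total 10).

10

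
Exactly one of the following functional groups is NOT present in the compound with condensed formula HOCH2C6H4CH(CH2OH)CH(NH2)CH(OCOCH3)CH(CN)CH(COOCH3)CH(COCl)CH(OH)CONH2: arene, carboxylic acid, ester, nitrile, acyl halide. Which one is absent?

carboxylic acid

acyl halide: present (CH(COCl) — pendant –C(=O)X: carbonyl C bonded to C and halogen → acyl halide).
ester: present (CH(OCOCH3) — pendant –OC(=O)CH3: an acyloxy group → ester).
nitrile: present (CH(CN) — pendant –C≡N: nitrile).
arene: present (C6H4 — para-disubstituted benzene ring → arene).
carboxylic acid: absent. In each of CH(OCOCH3) and CH(COOCH3), the acyl oxygen is bonded to carbon (–O–C), not to H, so this is an ester. In CONH2, the carbonyl is bonded to nitrogen, not to –OH; that is an amide.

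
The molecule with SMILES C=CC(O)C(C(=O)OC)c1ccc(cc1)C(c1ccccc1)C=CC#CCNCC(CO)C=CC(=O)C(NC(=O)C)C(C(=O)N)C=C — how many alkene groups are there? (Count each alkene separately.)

Taking each segment in turn:
  CH2=CH: C=C double bond → alkene.
  CH(OH): –OH on an sp³ carbon → alcohol (secondary).
  CH(COOCH3): pendant –COOCH3: carbonyl C bonded to C and –OCH3 → ester.
  C6H4: para-disubstituted benzene ring → arene.
  CH(C6H5): pendant –C6H5: benzene ring → arene.
  CH=CH: C=C double bond → alkene.
  C≡C: C≡C triple bond → alkyne.
  CH2NHCH2: C–N–C with sp³ carbons and no adjacent C=O → amine (secondary).
  CH(CH2OH): pendant –CH2OH on an sp³ backbone C → alcohol.
  CH=CH: C=C double bond → alkene.
  CO: –C(=O)– with carbon on both sides → ketone.
  CH(NHCOCH3): pendant –NHC(=O)CH3: N bonded to a carbonyl → amide (not amine).
  CH(CONH2): pendant –CONH2: carbonyl C bonded to C and N → amide.
  CH=CH2: C=C double bond → alkene.
Alkene appears at: CH2=CH, CH=CH, CH=CH, CH=CH2 → 4.

4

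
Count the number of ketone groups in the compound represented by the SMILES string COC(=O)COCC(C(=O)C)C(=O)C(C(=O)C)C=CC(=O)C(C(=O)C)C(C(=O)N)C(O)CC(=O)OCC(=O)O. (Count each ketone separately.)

5

Working along the chain:
  CH3OOC: CH3O–C(=O)–: carbonyl C bonded to C and to –OCH3 → ester (not ketone + ether).
  CH2OCH2: C–O–C with sp³ carbons on both sides and no adjacent C=O → ether.
  CH(COCH3): pendant –COCH3: carbonyl C bonded to two carbons → ketone.
  CO: –C(=O)– with carbon on both sides → ketone.
  CH(COCH3): pendant –COCH3: carbonyl C bonded to two carbons → ketone.
  CH=CH: C=C double bond → alkene.
  CO: –C(=O)– with carbon on both sides → ketone.
  CH(COCH3): pendant –COCH3: carbonyl C bonded to two carbons → ketone.
  CH(CONH2): pendant –CONH2: carbonyl C bonded to C and N → amide.
  CH(OH): –OH on an sp³ carbon → alcohol (secondary).
  CH2COOCH2: –C(=O)–O–C with C on the carbonyl side → ester.
  COOH: –COOH: carbonyl C bonded to –OH and C → carboxylic acid (the –OH is not a separate alcohol).
Ketone appears at: CH(COCH3), CO, CH(COCH3), CO, CH(COCH3) → 5.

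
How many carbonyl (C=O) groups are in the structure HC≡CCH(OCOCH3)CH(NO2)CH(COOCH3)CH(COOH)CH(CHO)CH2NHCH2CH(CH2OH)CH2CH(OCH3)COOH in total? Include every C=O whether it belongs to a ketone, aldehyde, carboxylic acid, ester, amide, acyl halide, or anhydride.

CH(OCOCH3): ester, 1 C=O (running total 1).
CH(COOCH3): ester, 1 C=O (running total 2).
CH(COOH): carboxylic acid, 1 C=O (running total 3).
CH(CHO): aldehyde, 1 C=O (running total 4).
COOH: carboxylic acid, 1 C=O (running total 5).

5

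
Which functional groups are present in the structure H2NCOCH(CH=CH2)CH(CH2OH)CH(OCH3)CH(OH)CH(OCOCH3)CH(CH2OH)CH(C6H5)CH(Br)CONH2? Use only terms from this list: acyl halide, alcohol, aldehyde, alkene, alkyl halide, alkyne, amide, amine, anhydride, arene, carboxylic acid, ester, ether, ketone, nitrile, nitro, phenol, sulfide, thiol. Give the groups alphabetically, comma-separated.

alcohol, alkene, alkyl halide, amide, arene, ester, ether

Taking each segment in turn:
  H2NCO: –C(=O)NH2: carbonyl C bonded to C and to N → amide (the N is not a separate amine).
  CH(CH=CH2): pendant –CH=CH2: C=C double bond → alkene.
  CH(CH2OH): pendant –CH2OH on an sp³ backbone C → alcohol.
  CH(OCH3): pendant –OCH3: C–O–C with sp³ C, no adjacent C=O → ether.
  CH(OH): –OH on an sp³ carbon → alcohol (secondary).
  CH(OCOCH3): pendant –OC(=O)CH3: an acyloxy group → ester.
  CH(CH2OH): pendant –CH2OH on an sp³ backbone C → alcohol.
  CH(C6H5): pendant –C6H5: benzene ring → arene.
  CH(Br): halogen on an sp³ carbon → alkyl halide.
  CONH2: –C(=O)NH2: carbonyl C bonded to C and to N → amide (the N is not a separate amine).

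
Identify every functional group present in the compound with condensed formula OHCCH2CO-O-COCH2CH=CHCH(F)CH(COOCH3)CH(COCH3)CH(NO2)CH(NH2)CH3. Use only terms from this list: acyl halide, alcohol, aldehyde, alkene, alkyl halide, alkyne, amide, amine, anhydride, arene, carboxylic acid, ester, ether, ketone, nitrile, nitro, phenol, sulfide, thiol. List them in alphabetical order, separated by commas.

Reading the structure from left to right:
  OHC: terminal –CHO: carbonyl C bonded to H and C → aldehyde.
  CH2CO-O-COCH2: two acyl groups sharing one oxygen, –C(=O)–O–C(=O)– → anhydride.
  CH=CH: C=C double bond → alkene.
  CH(F): halogen on an sp³ carbon → alkyl halide.
  CH(COOCH3): pendant –COOCH3: carbonyl C bonded to C and –OCH3 → ester.
  CH(COCH3): pendant –COCH3: carbonyl C bonded to two carbons → ketone.
  CH(NO2): –NO2 on an sp³ carbon → nitro (the N=O is not a carbonyl).
  CH(NH2): –NH2 on an sp³ carbon with no adjacent C=O → amine.

aldehyde, alkene, alkyl halide, amine, anhydride, ester, ketone, nitro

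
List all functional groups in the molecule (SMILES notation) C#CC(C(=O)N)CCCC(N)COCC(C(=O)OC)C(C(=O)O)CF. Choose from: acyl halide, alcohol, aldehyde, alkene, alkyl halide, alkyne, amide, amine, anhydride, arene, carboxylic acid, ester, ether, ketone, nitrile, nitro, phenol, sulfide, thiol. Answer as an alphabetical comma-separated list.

Taking each segment in turn:
  HC≡C: C≡C triple bond → alkyne.
  CH(CONH2): pendant –CONH2: carbonyl C bonded to C and N → amide.
  CH(NH2): –NH2 on an sp³ carbon with no adjacent C=O → amine.
  CH2OCH2: C–O–C with sp³ carbons on both sides and no adjacent C=O → ether.
  CH(COOCH3): pendant –COOCH3: carbonyl C bonded to C and –OCH3 → ester.
  CH(COOH): pendant –COOH: carbonyl C bonded to C and –OH → carboxylic acid.
  CH2F: halogen on an sp³ carbon → alkyl halide.

alkyl halide, alkyne, amide, amine, carboxylic acid, ester, ether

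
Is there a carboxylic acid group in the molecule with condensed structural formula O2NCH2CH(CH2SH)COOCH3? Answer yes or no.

Reading the structure from left to right:
  O2NCH2: –NO2 on carbon → nitro group.
  CH(CH2SH): pendant –CH2SH → thiol.
  COOCH3: –C(=O)OCH3: carbonyl C bonded to C and to –OCH3 → ester (not ketone + ether).
In COOCH3, the acyl oxygen is bonded to carbon (–O–C), not to H, so this is an ester.
The groups actually present are: ester, nitro, thiol.

no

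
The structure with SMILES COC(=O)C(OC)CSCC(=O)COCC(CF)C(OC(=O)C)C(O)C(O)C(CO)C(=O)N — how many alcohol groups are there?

Taking each segment in turn:
  CH3OOC: CH3O–C(=O)–: carbonyl C bonded to C and to –OCH3 → ester (not ketone + ether).
  CH(OCH3): pendant –OCH3: C–O–C with sp³ C, no adjacent C=O → ether.
  CH2SCH2: C–S–C linkage → sulfide (thioether).
  CO: –C(=O)– with carbon on both sides → ketone.
  CH2OCH2: C–O–C with sp³ carbons on both sides and no adjacent C=O → ether.
  CH(CH2F): pendant –CH2X: halogen on sp³ carbon → alkyl halide.
  CH(OCOCH3): pendant –OC(=O)CH3: an acyloxy group → ester.
  CH(OH): –OH on an sp³ carbon → alcohol (secondary).
  CH(OH): –OH on an sp³ carbon → alcohol (secondary).
  CH(CH2OH): pendant –CH2OH on an sp³ backbone C → alcohol.
  CONH2: –C(=O)NH2: carbonyl C bonded to C and to N → amide (the N is not a separate amine).
Alcohol appears at: CH(OH), CH(OH), CH(CH2OH) → 3.

3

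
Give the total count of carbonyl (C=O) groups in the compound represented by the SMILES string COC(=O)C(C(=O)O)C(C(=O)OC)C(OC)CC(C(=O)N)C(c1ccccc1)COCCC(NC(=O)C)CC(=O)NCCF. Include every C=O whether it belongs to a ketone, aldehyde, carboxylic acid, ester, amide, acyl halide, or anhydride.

6

CH3OOC: ester, 1 C=O (running total 1).
CH(COOH): carboxylic acid, 1 C=O (running total 2).
CH(COOCH3): ester, 1 C=O (running total 3).
CH(CONH2): amide, 1 C=O (running total 4).
CH(NHCOCH3): amide, 1 C=O (running total 5).
CH2CONHCH2: amide, 1 C=O (running total 6).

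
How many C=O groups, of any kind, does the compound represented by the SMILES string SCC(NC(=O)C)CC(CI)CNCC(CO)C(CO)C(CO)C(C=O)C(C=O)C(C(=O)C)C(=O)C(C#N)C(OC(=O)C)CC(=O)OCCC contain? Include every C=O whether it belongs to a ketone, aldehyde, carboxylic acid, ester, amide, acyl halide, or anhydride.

7

CH(NHCOCH3): amide, 1 C=O (running total 1).
CH(CHO): aldehyde, 1 C=O (running total 2).
CH(CHO): aldehyde, 1 C=O (running total 3).
CH(COCH3): ketone, 1 C=O (running total 4).
CO: ketone, 1 C=O (running total 5).
CH(OCOCH3): ester, 1 C=O (running total 6).
CH2COOCH2: ester, 1 C=O (running total 7).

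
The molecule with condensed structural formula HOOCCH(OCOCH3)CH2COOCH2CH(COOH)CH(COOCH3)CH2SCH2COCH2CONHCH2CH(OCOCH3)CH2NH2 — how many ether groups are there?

–COOH: carbonyl C bonded to –OH and C → carboxylic acid (the –OH is not a separate alcohol).
pendant –OC(=O)CH3: an acyloxy group → ester.
–C(=O)–O–C with C on the carbonyl side → ester.
pendant –COOH: carbonyl C bonded to C and –OH → carboxylic acid.
pendant –COOCH3: carbonyl C bonded to C and –OCH3 → ester.
C–S–C linkage → sulfide (thioether).
–C(=O)– with carbon on both sides → ketone.
–C(=O)–N– linkage → amide (the N is not an amine).
pendant –OC(=O)CH3: an acyloxy group → ester.
–NH2 on an sp³ carbon with no adjacent C=O → amine.
No segment is a ether: CH(OCOCH3) is ester, not ether; CH2COOCH2 is ester, not ether; CH(COOCH3) is ester, not ether. → 0.

0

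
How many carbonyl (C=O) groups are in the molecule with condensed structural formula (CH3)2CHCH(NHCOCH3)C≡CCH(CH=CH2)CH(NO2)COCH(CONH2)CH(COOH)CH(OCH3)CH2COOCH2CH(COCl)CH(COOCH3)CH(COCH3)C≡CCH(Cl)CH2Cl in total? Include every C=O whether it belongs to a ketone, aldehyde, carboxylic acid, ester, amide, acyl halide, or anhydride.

8

CH(NHCOCH3): amide, 1 C=O (running total 1).
CO: ketone, 1 C=O (running total 2).
CH(CONH2): amide, 1 C=O (running total 3).
CH(COOH): carboxylic acid, 1 C=O (running total 4).
CH2COOCH2: ester, 1 C=O (running total 5).
CH(COCl): acyl halide, 1 C=O (running total 6).
CH(COOCH3): ester, 1 C=O (running total 7).
CH(COCH3): ketone, 1 C=O (running total 8).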